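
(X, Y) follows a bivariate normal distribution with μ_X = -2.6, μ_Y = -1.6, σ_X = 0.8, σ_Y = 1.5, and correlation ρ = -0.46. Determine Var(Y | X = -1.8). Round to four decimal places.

The conditional variance in a bivariate normal is σ_Y²(1 − ρ²), independent of x.
Var(Y | X=-1.8) = (1.5)²·(1 − (-0.46)²) = 2.25·0.7884 = 1.7739.

1.7739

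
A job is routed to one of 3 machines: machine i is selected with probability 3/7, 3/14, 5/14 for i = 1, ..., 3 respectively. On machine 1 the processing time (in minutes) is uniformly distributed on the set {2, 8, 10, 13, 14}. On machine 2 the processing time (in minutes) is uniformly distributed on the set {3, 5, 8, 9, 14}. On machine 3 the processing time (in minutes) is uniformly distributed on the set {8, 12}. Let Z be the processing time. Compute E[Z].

649/70

E[Z | machine 1] = (2+8+10+13+14)/5 = 47/5.
E[Z | machine 2] = (3+5+8+9+14)/5 = 39/5.
E[Z | machine 3] = (8+12)/2 = 10.
E[Z] = (3/7)·(47/5) + (3/14)·(39/5) + (5/14)·(10) = 649/70.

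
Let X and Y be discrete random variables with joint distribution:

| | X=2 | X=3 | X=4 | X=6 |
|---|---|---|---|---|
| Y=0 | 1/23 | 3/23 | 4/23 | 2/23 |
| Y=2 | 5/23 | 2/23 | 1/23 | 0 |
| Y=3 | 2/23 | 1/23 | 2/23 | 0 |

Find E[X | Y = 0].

39/10

P(Y = 0) = 10/23.
Summing X·P(X=x,Y=y) over the conditioning event gives 39/23.
E[X | Y = 0] = (39/23) / (10/23) = 39/10.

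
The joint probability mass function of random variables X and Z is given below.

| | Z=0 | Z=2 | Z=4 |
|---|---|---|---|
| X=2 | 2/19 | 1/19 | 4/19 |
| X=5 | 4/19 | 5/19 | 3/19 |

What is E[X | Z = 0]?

4

P(Z = 0) = 6/19.
Σ X·P over the event = 2·(2/19) + 5·(4/19) = 24/19.
E[X | Z = 0] = (24/19) / (6/19) = 4.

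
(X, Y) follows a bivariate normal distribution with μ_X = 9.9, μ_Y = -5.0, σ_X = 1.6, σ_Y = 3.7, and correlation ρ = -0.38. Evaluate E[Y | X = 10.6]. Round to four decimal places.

-5.6151

The regression of Y on X has slope ρ·σ_Y/σ_X and passes through (μ_X, μ_Y).
E[Y | X=10.6] = -5.0 + (-0.38)·(3.7/1.6)·(10.6 − (9.9)) = -5.0 + (-0.87875)·(0.7) = -5.6151.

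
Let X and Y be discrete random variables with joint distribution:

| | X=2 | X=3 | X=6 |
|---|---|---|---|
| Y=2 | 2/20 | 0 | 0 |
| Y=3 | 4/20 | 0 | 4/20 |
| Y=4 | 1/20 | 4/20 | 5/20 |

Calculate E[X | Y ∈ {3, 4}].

38/9

P(Y ∈ {3, 4}) = 9/10.
Summing X·P(X=x,Y=y) over the conditioning event gives 19/5.
E[X | Y ∈ {3, 4}] = (19/5) / (9/10) = 38/9.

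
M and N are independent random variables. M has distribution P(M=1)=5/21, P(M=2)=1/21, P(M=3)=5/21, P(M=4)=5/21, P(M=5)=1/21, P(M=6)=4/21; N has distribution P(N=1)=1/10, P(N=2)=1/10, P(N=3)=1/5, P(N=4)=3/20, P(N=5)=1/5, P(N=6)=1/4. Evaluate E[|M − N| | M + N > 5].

673/327

P(M + N > 5) = 109/140.
Summing |M−N|·P(x,y) over outcomes with M + N > 5 gives 673/420.
E[|M − N| | M + N > 5] = (673/420) / (109/140) = 673/327.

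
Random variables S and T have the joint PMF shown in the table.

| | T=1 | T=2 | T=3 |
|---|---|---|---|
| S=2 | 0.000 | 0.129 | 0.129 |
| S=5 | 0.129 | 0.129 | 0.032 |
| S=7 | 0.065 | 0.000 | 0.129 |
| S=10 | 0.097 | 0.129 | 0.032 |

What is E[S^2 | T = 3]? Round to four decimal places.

P(T = 3) = 0.322.
Σ S^2·P over the event = 4·(0.129) + 25·(0.032) + 49·(0.129) + 100·(0.032) = 10.837.
E[S^2 | T = 3] = (10.837) / (0.322) = 33.6553.

33.6553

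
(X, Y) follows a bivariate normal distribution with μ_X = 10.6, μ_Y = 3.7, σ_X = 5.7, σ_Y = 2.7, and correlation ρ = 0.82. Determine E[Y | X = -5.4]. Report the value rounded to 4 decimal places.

For a bivariate normal, E[Y | X=x] = μ_Y + ρ·(σ_Y/σ_X)·(x − μ_X).
E[Y | X=-5.4] = 3.7 + (0.82)·(2.7/5.7)·(-5.4 − (10.6)) = 3.7 + (0.38842)·(-16) = -2.5147.

-2.5147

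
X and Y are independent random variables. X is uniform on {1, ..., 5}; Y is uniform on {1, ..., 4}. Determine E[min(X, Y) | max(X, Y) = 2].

Outcomes with max(X, Y) = 2: (1,2), (2,1), (2,2), each with probability 1/20.
E[min(X, Y) | max(X, Y) = 2] = (1 + 1 + 2) / 3 = 4/3.

4/3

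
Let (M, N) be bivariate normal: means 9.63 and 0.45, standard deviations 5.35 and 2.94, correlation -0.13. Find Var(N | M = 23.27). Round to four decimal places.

8.4975

The conditional variance in a bivariate normal is σ_N²(1 − ρ²), independent of x.
Var(N | M=23.27) = (2.94)²·(1 − (-0.13)²) = 8.6436·0.9831 = 8.4975.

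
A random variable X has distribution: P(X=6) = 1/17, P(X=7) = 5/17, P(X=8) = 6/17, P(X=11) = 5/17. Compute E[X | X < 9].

89/12

P(X < 9) = 12/17.
Σ over the event: 6·1/17 + 7·5/17 + 8·6/17 = 89/17.
E[X | X < 9] = (89/17) / (12/17) = 89/12.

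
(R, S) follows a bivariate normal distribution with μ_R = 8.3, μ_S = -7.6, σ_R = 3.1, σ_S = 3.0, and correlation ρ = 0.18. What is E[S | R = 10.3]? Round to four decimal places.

-7.2516

For a bivariate normal, E[S | R=x] = μ_S + ρ·(σ_S/σ_R)·(x − μ_R).
E[S | R=10.3] = -7.6 + (0.18)·(3.0/3.1)·(10.3 − (8.3)) = -7.6 + (0.17419)·(2) = -7.2516.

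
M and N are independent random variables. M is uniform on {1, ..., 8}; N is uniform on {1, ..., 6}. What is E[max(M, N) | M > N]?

P(M > N) = 9/16.
Summing max(M,N)·P(x,y) over outcomes with M > N gives 10/3.
E[max(M, N) | M > N] = (10/3) / (9/16) = 160/27.

160/27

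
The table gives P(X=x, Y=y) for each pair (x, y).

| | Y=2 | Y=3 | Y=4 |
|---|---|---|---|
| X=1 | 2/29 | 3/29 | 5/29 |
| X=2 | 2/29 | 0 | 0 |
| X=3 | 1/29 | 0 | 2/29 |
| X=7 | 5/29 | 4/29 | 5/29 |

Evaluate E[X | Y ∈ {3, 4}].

77/19

P(Y ∈ {3, 4}) = 19/29.
Summing X·P(X=x,Y=y) over the conditioning event gives 77/29.
E[X | Y ∈ {3, 4}] = (77/29) / (19/29) = 77/19.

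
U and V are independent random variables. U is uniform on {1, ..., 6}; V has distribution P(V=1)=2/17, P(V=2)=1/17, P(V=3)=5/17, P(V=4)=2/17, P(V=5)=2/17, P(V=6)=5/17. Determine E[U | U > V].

P(U > V) = 35/102.
Summing U·P(x,y) over outcomes with U > V gives 167/102.
E[U | U > V] = (167/102) / (35/102) = 167/35.

167/35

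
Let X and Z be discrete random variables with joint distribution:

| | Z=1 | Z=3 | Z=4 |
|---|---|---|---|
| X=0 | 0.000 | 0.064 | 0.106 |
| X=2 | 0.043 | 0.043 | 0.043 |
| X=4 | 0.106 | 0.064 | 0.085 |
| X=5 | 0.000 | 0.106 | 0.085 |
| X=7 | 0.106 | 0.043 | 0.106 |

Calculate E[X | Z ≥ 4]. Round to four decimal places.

P(Z ≥ 4) = 0.425.
Σ X·P over the event = 0·(0.106) + 2·(0.043) + 4·(0.085) + 5·(0.085) + 7·(0.106) = 1.593.
E[X | Z ≥ 4] = (1.593) / (0.425) = 3.7482.

3.7482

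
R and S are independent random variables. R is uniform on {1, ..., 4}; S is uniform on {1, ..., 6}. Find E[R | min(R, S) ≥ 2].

P(min(R, S) ≥ 2) = 5/8.
Summing R·P(x,y) over outcomes with min(R, S) ≥ 2 gives 15/8.
E[R | min(R, S) ≥ 2] = (15/8) / (5/8) = 3.

3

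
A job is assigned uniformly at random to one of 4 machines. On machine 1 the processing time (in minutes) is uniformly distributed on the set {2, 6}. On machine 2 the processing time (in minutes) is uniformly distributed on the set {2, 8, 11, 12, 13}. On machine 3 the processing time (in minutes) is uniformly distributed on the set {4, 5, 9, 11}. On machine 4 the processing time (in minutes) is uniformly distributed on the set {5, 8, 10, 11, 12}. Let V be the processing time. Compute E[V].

593/80

E[V | machine 1] = (2+6)/2 = 4.
E[V | machine 2] = (2+8+11+12+13)/5 = 46/5.
E[V | machine 3] = (4+5+9+11)/4 = 29/4.
E[V | machine 4] = (5+8+10+11+12)/5 = 46/5.
By the law of total expectation,
E[V] = (1/4)·(4) + (1/4)·(46/5) + (1/4)·(29/4) + (1/4)·(46/5) = 593/80.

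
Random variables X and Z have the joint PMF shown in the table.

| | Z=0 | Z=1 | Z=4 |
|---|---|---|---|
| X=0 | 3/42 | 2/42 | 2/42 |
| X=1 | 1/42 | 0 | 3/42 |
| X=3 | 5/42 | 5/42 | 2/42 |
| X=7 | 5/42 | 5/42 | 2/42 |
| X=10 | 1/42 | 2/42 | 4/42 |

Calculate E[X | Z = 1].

P(Z = 1) = 1/3.
Σ X·P over the event = 0·(2/42) + 3·(5/42) + 7·(5/42) + 10·(2/42) = 5/3.
E[X | Z = 1] = (5/3) / (1/3) = 5.

5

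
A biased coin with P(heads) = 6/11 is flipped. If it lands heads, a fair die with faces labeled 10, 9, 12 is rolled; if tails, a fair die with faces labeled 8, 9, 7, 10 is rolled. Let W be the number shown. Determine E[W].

E[W | heads] = (10+9+12)/3 = 31/3.
E[W | tails] = (8+9+7+10)/4 = 17/2.
By the law of total expectation,
E[W] = (6/11)·(31/3) + (5/11)·(17/2) = 19/2.

19/2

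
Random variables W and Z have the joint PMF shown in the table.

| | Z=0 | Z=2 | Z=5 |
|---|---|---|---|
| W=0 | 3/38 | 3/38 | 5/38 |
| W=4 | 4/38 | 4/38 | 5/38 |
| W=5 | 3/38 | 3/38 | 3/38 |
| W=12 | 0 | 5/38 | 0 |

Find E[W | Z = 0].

P(Z = 0) = 5/19.
Σ W·P over the event = 0·(3/38) + 4·(4/38) + 5·(3/38) = 31/38.
E[W | Z = 0] = (31/38) / (5/19) = 31/10.

31/10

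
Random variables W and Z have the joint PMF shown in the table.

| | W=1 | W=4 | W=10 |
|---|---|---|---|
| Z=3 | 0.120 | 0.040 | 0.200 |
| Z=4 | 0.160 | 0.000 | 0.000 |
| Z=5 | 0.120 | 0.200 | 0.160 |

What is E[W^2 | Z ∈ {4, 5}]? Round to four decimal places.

30.4375

P(Z ∈ {4, 5}) = 0.640.
Summing W^2·P(W=x,Z=y) over the conditioning event gives 19.480.
E[W^2 | Z ∈ {4, 5}] = (19.480) / (0.640) = 30.4375.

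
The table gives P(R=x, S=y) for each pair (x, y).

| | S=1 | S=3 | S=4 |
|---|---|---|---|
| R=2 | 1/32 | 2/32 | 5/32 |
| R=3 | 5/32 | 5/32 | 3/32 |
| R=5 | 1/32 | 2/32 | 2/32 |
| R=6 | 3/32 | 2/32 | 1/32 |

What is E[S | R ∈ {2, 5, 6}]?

55/19

P(R ∈ {2, 5, 6}) = 19/32.
Summing S·P(R=x,S=y) over the conditioning event gives 55/32.
E[S | R ∈ {2, 5, 6}] = (55/32) / (19/32) = 55/19.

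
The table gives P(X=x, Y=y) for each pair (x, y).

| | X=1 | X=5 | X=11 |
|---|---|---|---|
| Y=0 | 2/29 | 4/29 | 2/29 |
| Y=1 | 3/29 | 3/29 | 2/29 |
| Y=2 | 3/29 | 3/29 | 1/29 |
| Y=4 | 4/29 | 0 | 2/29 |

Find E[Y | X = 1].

P(X = 1) = 12/29.
Summing Y·P(X=x,Y=y) over the conditioning event gives 25/29.
E[Y | X = 1] = (25/29) / (12/29) = 25/12.

25/12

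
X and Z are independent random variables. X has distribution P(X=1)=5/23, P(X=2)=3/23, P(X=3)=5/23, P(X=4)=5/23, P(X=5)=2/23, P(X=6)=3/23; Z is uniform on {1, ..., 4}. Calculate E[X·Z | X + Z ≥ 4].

P(X + Z ≥ 4) = 79/92.
Summing XZ·P(x,y) over outcomes with X + Z ≥ 4 gives 719/92.
E[X·Z | X + Z ≥ 4] = (719/92) / (79/92) = 719/79.

719/79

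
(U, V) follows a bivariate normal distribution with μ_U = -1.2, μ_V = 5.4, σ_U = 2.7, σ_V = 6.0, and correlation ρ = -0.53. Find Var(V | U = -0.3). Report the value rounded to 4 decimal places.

The conditional variance in a bivariate normal is σ_V²(1 − ρ²), independent of x.
Var(V | U=-0.3) = (6.0)²·(1 − (-0.53)²) = 36·0.7191 = 25.8876.

25.8876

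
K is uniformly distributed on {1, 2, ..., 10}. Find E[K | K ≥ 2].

Given K ≥ 2, K is equally likely to be any of {2, 3, 4, 5, 6, 7, 8, 9, 10}.
E[K | K ≥ 2] = (2 + 3 + 4 + 5 + 6 + 7 + 8 + 9 + 10) / 9 = 6.

6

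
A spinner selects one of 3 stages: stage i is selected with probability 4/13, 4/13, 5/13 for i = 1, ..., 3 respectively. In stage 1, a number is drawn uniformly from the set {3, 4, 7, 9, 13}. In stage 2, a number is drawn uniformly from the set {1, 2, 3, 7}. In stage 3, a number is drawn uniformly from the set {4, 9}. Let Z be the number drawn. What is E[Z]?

E[Z | stage 1] = (3+4+7+9+13)/5 = 36/5.
E[Z | stage 2] = (1+2+3+7)/4 = 13/4.
E[Z | stage 3] = (4+9)/2 = 13/2.
E[Z] = (4/13)·(36/5) + (4/13)·(13/4) + (5/13)·(13/2) = 743/130.

743/130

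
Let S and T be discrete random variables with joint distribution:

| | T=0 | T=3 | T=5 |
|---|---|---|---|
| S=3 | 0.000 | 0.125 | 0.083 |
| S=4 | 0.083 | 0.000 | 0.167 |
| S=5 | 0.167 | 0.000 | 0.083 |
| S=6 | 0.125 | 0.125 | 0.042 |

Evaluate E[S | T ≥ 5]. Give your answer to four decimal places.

4.2240

P(T ≥ 5) = 0.375.
Σ S·P over the event = 3·(0.083) + 4·(0.167) + 5·(0.083) + 6·(0.042) = 1.584.
E[S | T ≥ 5] = (1.584) / (0.375) = 4.2240.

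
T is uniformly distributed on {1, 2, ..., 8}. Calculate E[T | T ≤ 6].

Given T ≤ 6, T is equally likely to be any of {1, 2, 3, 4, 5, 6}.
E[T | T ≤ 6] = (1 + 2 + 3 + 4 + 5 + 6) / 6 = 7/2.

7/2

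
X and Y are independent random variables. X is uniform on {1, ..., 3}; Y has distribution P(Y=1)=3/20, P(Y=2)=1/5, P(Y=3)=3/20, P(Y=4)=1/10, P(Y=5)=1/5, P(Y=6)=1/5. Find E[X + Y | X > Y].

P(X > Y) = 1/6.
Summing (X+Y)·P(x,y) over outcomes with X > Y gives 41/60.
E[X + Y | X > Y] = (41/60) / (1/6) = 41/10.

41/10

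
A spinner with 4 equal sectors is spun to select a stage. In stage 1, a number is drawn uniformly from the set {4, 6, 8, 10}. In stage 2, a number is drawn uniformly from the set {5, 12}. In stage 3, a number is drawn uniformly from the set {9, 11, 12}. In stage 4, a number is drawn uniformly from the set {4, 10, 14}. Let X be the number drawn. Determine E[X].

E[X | stage 1] = (4+6+8+10)/4 = 7.
E[X | stage 2] = (5+12)/2 = 17/2.
E[X | stage 3] = (9+11+12)/3 = 32/3.
E[X | stage 4] = (4+10+14)/3 = 28/3.
By the law of total expectation,
E[X] = (1/4)·(7) + (1/4)·(17/2) + (1/4)·(32/3) + (1/4)·(28/3) = 71/8.

71/8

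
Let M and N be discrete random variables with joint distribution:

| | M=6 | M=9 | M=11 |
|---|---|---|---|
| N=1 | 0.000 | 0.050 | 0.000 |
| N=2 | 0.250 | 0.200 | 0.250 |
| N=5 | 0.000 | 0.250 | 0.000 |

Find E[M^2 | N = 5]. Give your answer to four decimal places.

81.0000

P(N = 5) = 0.250.
Σ M^2·P over the event = 81·(0.250) = 20.250.
E[M^2 | N = 5] = (20.250) / (0.250) = 81.0000.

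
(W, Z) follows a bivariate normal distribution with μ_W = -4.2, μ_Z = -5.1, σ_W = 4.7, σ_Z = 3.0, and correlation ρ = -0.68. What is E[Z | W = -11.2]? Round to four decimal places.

For a bivariate normal, E[Z | W=x] = μ_Z + ρ·(σ_Z/σ_W)·(x − μ_W).
E[Z | W=-11.2] = -5.1 + (-0.68)·(3.0/4.7)·(-11.2 − (-4.2)) = -5.1 + (-0.43404)·(-7) = -2.0617.

-2.0617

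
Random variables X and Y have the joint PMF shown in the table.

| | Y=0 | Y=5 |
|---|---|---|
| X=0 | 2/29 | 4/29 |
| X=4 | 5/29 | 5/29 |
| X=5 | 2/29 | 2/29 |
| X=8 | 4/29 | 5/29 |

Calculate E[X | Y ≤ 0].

62/13

P(Y ≤ 0) = 13/29.
Σ X·P over the event = 0·(2/29) + 4·(5/29) + 5·(2/29) + 8·(4/29) = 62/29.
E[X | Y ≤ 0] = (62/29) / (13/29) = 62/13.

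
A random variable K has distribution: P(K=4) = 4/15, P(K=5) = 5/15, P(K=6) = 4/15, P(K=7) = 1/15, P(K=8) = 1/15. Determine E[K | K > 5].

P(K > 5) = 2/5.
Σ over the event: 6·4/15 + 7·1/15 + 8·1/15 = 13/5.
E[K | K > 5] = (13/5) / (2/5) = 13/2.

13/2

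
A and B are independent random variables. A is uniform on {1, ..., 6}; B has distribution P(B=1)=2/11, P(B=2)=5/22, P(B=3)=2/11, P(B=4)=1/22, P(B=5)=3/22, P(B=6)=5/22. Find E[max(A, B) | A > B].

259/57

P(A > B) = 19/44.
Summing max(A,B)·P(x,y) over outcomes with A > B gives 259/132.
E[max(A, B) | A > B] = (259/132) / (19/44) = 259/57.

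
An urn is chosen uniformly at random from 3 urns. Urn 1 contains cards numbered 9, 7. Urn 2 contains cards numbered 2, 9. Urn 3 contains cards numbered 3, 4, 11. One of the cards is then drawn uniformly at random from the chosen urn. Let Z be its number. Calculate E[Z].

13/2

E[Z | urn 1] = (9+7)/2 = 8.
E[Z | urn 2] = (2+9)/2 = 11/2.
E[Z | urn 3] = (3+4+11)/3 = 6.
By the law of total expectation,
E[Z] = (1/3)·(8) + (1/3)·(11/2) + (1/3)·(6) = 13/2.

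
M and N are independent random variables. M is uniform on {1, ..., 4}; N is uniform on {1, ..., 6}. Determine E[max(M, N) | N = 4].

4

Outcomes with N = 4: (1,4), (2,4), (3,4), (4,4), each with probability 1/24.
E[max(M, N) | N = 4] = (4 + 4 + 4 + 4) / 4 = 4.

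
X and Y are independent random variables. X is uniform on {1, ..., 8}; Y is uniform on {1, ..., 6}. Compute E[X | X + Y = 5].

Outcomes with X + Y = 5: (1,4), (2,3), (3,2), (4,1), each with probability 1/48.
E[X | X + Y = 5] = (1 + 2 + 3 + 4) / 4 = 5/2.

5/2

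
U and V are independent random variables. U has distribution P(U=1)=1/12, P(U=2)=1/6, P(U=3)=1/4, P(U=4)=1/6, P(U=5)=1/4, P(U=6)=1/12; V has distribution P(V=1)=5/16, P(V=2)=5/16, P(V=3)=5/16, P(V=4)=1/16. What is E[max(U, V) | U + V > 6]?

P(U + V > 6) = 1/3.
Summing max(U,V)·P(x,y) over outcomes with U + V > 6 gives 107/64.
E[max(U, V) | U + V > 6] = (107/64) / (1/3) = 321/64.

321/64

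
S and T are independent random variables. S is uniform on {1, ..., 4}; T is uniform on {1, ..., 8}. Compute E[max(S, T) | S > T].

Outcomes with S > T: (2,1), (3,1), (3,2), (4,1), (4,2), (4,3), each with probability 1/32.
E[max(S, T) | S > T] = (2 + 3 + 3 + 4 + 4 + 4) / 6 = 10/3.

10/3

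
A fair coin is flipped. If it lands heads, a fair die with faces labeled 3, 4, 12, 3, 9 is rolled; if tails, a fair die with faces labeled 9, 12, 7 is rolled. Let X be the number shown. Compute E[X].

233/30

E[X | heads] = (3+4+12+3+9)/5 = 31/5.
E[X | tails] = (9+12+7)/3 = 28/3.
By the law of total expectation,
E[X] = (1/2)·(31/5) + (1/2)·(28/3) = 233/30.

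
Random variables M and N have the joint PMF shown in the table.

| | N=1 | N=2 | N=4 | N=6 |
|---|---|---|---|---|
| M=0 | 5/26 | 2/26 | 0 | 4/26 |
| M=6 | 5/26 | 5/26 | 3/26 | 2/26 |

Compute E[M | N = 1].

P(N = 1) = 5/13.
Σ M·P over the event = 0·(5/26) + 6·(5/26) = 15/13.
E[M | N = 1] = (15/13) / (5/13) = 3.

3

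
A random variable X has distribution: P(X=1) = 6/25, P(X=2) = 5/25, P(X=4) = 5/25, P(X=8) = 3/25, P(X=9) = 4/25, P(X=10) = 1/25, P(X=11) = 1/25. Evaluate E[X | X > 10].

P(X > 10) = 1/25.
Σ over the event: 11·1/25 = 11/25.
E[X | X > 10] = (11/25) / (1/25) = 11.

11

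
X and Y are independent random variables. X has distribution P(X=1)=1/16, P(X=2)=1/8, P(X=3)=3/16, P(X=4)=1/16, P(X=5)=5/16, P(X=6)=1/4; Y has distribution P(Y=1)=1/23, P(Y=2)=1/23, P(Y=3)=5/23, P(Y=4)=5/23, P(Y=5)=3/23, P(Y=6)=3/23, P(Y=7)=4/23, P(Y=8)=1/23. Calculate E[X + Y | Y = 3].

P(Y = 3) = 5/23.
Summing (X+Y)·P(x,y) over outcomes with Y = 3 gives 25/16.
E[X + Y | Y = 3] = (25/16) / (5/23) = 115/16.

115/16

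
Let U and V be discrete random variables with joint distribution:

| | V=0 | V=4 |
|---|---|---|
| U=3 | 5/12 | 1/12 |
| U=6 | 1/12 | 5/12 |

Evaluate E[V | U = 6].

10/3

P(U = 6) = 1/2.
Summing V·P(U=x,V=y) over the conditioning event gives 5/3.
E[V | U = 6] = (5/3) / (1/2) = 10/3.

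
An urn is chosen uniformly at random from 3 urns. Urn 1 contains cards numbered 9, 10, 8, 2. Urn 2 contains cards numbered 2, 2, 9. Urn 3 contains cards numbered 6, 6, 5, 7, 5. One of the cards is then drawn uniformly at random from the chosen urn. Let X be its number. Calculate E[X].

E[X | urn 1] = (9+10+8+2)/4 = 29/4.
E[X | urn 2] = (2+2+9)/3 = 13/3.
E[X | urn 3] = (6+6+5+7+5)/5 = 29/5.
By the law of total expectation,
E[X] = (1/3)·(29/4) + (1/3)·(13/3) + (1/3)·(29/5) = 1043/180.

1043/180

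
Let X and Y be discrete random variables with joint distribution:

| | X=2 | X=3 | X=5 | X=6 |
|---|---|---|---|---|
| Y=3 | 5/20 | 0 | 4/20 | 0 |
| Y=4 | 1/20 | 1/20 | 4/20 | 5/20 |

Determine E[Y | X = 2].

P(X = 2) = 3/10.
Summing Y·P(X=x,Y=y) over the conditioning event gives 19/20.
E[Y | X = 2] = (19/20) / (3/10) = 19/6.

19/6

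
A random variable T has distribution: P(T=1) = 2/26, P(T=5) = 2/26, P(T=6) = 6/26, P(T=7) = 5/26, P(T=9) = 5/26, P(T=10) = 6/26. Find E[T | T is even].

P(T is even) = 6/13.
Σ over the event: 6·3/13 + 10·3/13 = 48/13.
E[T | T is even] = (48/13) / (6/13) = 8.

8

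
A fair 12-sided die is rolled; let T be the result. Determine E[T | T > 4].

Given T > 4, T is equally likely to be any of {5, 6, 7, 8, 9, 10, 11, 12}.
E[T | T > 4] = (5 + 6 + 7 + 8 + 9 + 10 + 11 + 12) / 8 = 17/2.

17/2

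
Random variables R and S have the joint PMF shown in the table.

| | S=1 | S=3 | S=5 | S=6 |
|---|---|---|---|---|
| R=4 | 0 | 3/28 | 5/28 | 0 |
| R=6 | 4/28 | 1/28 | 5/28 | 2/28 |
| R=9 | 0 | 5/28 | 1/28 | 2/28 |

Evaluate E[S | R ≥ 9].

P(R ≥ 9) = 2/7.
Σ S·P over the event = 3·(5/28) + 5·(1/28) + 6·(2/28) = 8/7.
E[S | R ≥ 9] = (8/7) / (2/7) = 4.

4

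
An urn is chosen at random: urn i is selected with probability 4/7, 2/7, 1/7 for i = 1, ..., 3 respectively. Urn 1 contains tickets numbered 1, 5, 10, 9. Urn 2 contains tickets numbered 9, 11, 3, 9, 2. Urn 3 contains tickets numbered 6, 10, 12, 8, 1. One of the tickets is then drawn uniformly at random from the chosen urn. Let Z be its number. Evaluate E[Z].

46/7

E[Z | urn 1] = (1+5+10+9)/4 = 25/4.
E[Z | urn 2] = (9+11+3+9+2)/5 = 34/5.
E[Z | urn 3] = (6+10+12+8+1)/5 = 37/5.
By the law of total expectation,
E[Z] = (4/7)·(25/4) + (2/7)·(34/5) + (1/7)·(37/5) = 46/7.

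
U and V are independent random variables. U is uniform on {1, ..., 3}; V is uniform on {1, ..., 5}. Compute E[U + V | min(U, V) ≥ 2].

6

Outcomes with min(U, V) ≥ 2: (2,2), (2,3), (2,4), (2,5), (3,2), (3,3), (3,4), (3,5), each with probability 1/15.
E[U + V | min(U, V) ≥ 2] = (4 + 5 + 6 + 7 + 5 + 6 + 7 + 8) / 8 = 6.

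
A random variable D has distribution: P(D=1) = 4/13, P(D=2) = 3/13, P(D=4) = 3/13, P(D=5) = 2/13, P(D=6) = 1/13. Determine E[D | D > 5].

6

P(D > 5) = 1/13.
Σ over the event: 6·1/13 = 6/13.
E[D | D > 5] = (6/13) / (1/13) = 6.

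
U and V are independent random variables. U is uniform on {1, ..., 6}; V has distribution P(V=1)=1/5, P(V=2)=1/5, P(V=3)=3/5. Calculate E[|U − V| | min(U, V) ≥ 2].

31/20

P(min(U, V) ≥ 2) = 2/3.
Summing |U−V|·P(x,y) over outcomes with min(U, V) ≥ 2 gives 31/30.
E[|U − V| | min(U, V) ≥ 2] = (31/30) / (2/3) = 31/20.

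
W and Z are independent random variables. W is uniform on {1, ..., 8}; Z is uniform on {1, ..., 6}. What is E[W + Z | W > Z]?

P(W > Z) = 9/16.
Summing (W+Z)·P(x,y) over outcomes with W > Z gives 79/16.
E[W + Z | W > Z] = (79/16) / (9/16) = 79/9.

79/9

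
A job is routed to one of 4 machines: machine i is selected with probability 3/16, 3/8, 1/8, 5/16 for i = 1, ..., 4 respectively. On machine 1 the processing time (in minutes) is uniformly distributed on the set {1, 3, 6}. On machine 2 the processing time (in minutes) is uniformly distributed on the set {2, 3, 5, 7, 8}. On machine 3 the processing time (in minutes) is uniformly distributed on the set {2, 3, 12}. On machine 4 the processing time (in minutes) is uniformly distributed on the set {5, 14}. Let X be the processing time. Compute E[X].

593/96

E[X | machine 1] = (1+3+6)/3 = 10/3.
E[X | machine 2] = (2+3+5+7+8)/5 = 5.
E[X | machine 3] = (2+3+12)/3 = 17/3.
E[X | machine 4] = (5+14)/2 = 19/2.
By the law of total expectation,
E[X] = (3/16)·(10/3) + (3/8)·(5) + (1/8)·(17/3) + (5/16)·(19/2) = 593/96.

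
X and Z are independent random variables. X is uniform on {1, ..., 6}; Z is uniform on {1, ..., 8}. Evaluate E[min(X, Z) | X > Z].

P(X > Z) = 5/16.
Summing min(X,Z)·P(x,y) over outcomes with X > Z gives 35/48.
E[min(X, Z) | X > Z] = (35/48) / (5/16) = 7/3.

7/3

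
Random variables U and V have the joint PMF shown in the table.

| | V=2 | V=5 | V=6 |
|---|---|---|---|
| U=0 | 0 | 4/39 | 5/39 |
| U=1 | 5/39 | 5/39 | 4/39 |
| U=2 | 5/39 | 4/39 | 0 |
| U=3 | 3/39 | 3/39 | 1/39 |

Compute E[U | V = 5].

11/8

P(V = 5) = 16/39.
Σ U·P over the event = 0·(4/39) + 1·(5/39) + 2·(4/39) + 3·(3/39) = 22/39.
E[U | V = 5] = (22/39) / (16/39) = 11/8.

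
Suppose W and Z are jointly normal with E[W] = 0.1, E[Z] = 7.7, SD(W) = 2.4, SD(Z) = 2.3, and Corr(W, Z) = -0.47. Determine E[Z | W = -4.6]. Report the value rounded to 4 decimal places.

E[Z | W=x] = μ_Z + ρ(σ_Z/σ_W)(x − μ_W) for jointly normal variables.
E[Z | W=-4.6] = 7.7 + (-0.47)·(2.3/2.4)·(-4.6 − (0.1)) = 7.7 + (-0.45042)·(-4.7) = 9.8170.

9.8170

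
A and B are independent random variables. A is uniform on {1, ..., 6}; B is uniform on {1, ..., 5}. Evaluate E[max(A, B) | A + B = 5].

Outcomes with A + B = 5: (1,4), (2,3), (3,2), (4,1), each with probability 1/30.
E[max(A, B) | A + B = 5] = (4 + 3 + 3 + 4) / 4 = 7/2.

7/2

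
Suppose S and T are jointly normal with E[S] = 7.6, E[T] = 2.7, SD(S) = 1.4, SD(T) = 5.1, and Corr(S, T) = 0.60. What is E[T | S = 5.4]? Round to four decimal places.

-2.1086

The regression of T on S has slope ρ·σ_T/σ_S and passes through (μ_S, μ_T).
E[T | S=5.4] = 2.7 + (0.60)·(5.1/1.4)·(5.4 − (7.6)) = 2.7 + (2.18571)·(-2.2) = -2.1086.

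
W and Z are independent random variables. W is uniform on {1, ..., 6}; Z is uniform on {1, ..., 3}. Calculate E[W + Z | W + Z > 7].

Outcomes with W + Z > 7: (5,3), (6,2), (6,3), each with probability 1/18.
E[W + Z | W + Z > 7] = (8 + 8 + 9) / 3 = 25/3.

25/3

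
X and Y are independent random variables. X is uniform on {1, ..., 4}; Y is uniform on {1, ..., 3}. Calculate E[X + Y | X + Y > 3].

Outcomes with X + Y > 3: (1,3), (2,2), (2,3), (3,1), (3,2), (3,3), (4,1), (4,2), (4,3), each with probability 1/12.
E[X + Y | X + Y > 3] = (4 + 4 + 5 + 4 + 5 + 6 + 5 + 6 + 7) / 9 = 46/9.

46/9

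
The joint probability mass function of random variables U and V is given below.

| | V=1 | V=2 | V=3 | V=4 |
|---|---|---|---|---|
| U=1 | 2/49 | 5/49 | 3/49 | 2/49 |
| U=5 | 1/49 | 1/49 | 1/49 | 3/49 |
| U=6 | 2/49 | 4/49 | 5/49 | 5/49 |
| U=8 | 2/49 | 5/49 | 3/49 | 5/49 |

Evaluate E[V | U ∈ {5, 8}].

P(U ∈ {5, 8}) = 3/7.
Σ V·P over the event = 1·(1/49) + 2·(1/49) + 3·(1/49) + 4·(3/49) + 1·(2/49) + 2·(5/49) + 3·(3/49) + 4·(5/49) = 59/49.
E[V | U ∈ {5, 8}] = (59/49) / (3/7) = 59/21.

59/21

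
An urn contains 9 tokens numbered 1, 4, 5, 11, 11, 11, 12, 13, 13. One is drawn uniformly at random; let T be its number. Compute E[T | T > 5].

71/6

P(T > 5) = 2/3.
Σ over the event: 11·1/3 + 12·1/9 + 13·2/9 = 71/9.
E[T | T > 5] = (71/9) / (2/3) = 71/6.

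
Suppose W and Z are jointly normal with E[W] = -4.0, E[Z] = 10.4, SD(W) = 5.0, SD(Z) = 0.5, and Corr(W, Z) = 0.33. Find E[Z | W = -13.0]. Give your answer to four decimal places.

10.1030

For a bivariate normal, E[Z | W=x] = μ_Z + ρ·(σ_Z/σ_W)·(x − μ_W).
E[Z | W=-13.0] = 10.4 + (0.33)·(0.5/5.0)·(-13.0 − (-4.0)) = 10.4 + (0.033)·(-9) = 10.1030.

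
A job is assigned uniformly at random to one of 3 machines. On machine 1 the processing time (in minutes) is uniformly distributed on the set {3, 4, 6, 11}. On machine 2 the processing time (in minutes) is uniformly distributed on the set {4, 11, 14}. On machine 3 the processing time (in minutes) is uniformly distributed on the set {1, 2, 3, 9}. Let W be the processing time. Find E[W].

233/36

E[W | machine 1] = (3+4+6+11)/4 = 6.
E[W | machine 2] = (4+11+14)/3 = 29/3.
E[W | machine 3] = (1+2+3+9)/4 = 15/4.
By the law of total expectation,
E[W] = (1/3)·(6) + (1/3)·(29/3) + (1/3)·(15/4) = 233/36.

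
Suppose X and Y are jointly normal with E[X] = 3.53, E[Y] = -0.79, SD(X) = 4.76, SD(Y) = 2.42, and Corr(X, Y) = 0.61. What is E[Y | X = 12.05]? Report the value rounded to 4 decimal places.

1.8523

E[Y | X=x] = μ_Y + ρ(σ_Y/σ_X)(x − μ_X) for jointly normal variables.
E[Y | X=12.05] = -0.79 + (0.61)·(2.42/4.76)·(12.05 − (3.53)) = -0.79 + (0.31013)·(8.52) = 1.8523.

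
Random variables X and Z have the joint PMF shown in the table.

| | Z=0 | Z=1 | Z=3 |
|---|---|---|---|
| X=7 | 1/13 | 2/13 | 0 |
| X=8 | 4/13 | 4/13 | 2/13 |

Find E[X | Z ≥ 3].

8

P(Z ≥ 3) = 2/13.
Summing X·P(X=x,Z=y) over the conditioning event gives 16/13.
E[X | Z ≥ 3] = (16/13) / (2/13) = 8.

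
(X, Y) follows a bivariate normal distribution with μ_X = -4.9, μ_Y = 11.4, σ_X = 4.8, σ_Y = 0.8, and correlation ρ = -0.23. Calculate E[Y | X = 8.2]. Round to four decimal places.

10.8978

E[Y | X=x] = μ_Y + ρ(σ_Y/σ_X)(x − μ_X) for jointly normal variables.
E[Y | X=8.2] = 11.4 + (-0.23)·(0.8/4.8)·(8.2 − (-4.9)) = 11.4 + (-0.038333)·(13.1) = 10.8978.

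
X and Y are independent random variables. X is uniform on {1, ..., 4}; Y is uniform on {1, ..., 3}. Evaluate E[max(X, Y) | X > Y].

Outcomes with X > Y: (2,1), (3,1), (3,2), (4,1), (4,2), (4,3), each with probability 1/12.
E[max(X, Y) | X > Y] = (2 + 3 + 3 + 4 + 4 + 4) / 6 = 10/3.

10/3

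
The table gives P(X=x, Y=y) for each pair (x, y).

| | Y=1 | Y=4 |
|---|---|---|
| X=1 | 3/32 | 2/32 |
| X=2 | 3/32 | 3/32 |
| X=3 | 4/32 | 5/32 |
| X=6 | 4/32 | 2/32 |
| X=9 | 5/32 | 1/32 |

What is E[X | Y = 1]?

90/19

P(Y = 1) = 19/32.
Summing X·P(X=x,Y=y) over the conditioning event gives 45/16.
E[X | Y = 1] = (45/16) / (19/32) = 90/19.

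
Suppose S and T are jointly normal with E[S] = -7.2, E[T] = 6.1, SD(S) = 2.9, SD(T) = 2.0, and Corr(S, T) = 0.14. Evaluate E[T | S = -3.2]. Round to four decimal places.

For a bivariate normal, E[T | S=x] = μ_T + ρ·(σ_T/σ_S)·(x − μ_S).
E[T | S=-3.2] = 6.1 + (0.14)·(2.0/2.9)·(-3.2 − (-7.2)) = 6.1 + (0.096552)·(4) = 6.4862.

6.4862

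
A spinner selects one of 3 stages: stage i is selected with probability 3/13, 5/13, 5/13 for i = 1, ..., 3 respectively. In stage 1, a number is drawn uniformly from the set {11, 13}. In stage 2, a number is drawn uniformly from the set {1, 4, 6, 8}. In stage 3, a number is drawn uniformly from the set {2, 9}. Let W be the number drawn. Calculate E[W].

349/52

E[W | stage 1] = (11+13)/2 = 12.
E[W | stage 2] = (1+4+6+8)/4 = 19/4.
E[W | stage 3] = (2+9)/2 = 11/2.
By the law of total expectation,
E[W] = (3/13)·(12) + (5/13)·(19/4) + (5/13)·(11/2) = 349/52.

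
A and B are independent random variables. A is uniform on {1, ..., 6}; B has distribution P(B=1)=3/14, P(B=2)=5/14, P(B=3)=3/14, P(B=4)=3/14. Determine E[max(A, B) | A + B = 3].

2

P(A + B = 3) = 2/21.
Summing max(A,B)·P(x,y) over outcomes with A + B = 3 gives 4/21.
E[max(A, B) | A + B = 3] = (4/21) / (2/21) = 2.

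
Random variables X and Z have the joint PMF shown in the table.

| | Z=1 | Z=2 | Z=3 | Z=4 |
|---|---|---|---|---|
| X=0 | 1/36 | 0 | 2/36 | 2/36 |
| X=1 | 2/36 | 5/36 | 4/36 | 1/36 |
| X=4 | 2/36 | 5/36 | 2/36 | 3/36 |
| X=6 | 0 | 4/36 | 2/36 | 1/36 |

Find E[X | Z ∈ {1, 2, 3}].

P(Z ∈ {1, 2, 3}) = 29/36.
Summing X·P(X=x,Z=y) over the conditioning event gives 83/36.
E[X | Z ∈ {1, 2, 3}] = (83/36) / (29/36) = 83/29.

83/29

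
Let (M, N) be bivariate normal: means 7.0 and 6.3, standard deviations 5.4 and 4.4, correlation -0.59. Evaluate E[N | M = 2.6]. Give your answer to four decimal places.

8.4153

E[N | M=x] = μ_N + ρ(σ_N/σ_M)(x − μ_M) for jointly normal variables.
E[N | M=2.6] = 6.3 + (-0.59)·(4.4/5.4)·(2.6 − (7.0)) = 6.3 + (-0.48074)·(-4.4) = 8.4153.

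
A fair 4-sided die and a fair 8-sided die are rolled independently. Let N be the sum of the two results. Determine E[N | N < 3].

P(N < 3) = 1/32.
Σ over the event: 2·1/32 = 1/16.
E[N | N < 3] = (1/16) / (1/32) = 2.

2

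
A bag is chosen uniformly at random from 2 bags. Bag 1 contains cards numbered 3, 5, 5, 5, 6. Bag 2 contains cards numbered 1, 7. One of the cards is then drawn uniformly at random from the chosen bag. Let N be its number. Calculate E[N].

E[N | bag 1] = (3+5+5+5+6)/5 = 24/5.
E[N | bag 2] = (1+7)/2 = 4.
By the law of total expectation,
E[N] = (1/2)·(24/5) + (1/2)·(4) = 22/5.

22/5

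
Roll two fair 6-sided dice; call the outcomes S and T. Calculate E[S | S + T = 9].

Outcomes with S + T = 9: (3,6), (4,5), (5,4), (6,3), each with probability 1/36.
E[S | S + T = 9] = (3 + 4 + 5 + 6) / 4 = 9/2.

9/2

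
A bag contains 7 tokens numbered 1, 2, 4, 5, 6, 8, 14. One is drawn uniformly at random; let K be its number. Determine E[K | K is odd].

P(K is odd) = 2/7.
Σ over the event: 1·1/7 + 5·1/7 = 6/7.
E[K | K is odd] = (6/7) / (2/7) = 3.

3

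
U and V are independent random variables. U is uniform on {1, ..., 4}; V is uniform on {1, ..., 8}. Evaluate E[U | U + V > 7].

P(U + V > 7) = 7/16.
Summing U·P(x,y) over outcomes with U + V > 7 gives 5/4.
E[U | U + V > 7] = (5/4) / (7/16) = 20/7.

20/7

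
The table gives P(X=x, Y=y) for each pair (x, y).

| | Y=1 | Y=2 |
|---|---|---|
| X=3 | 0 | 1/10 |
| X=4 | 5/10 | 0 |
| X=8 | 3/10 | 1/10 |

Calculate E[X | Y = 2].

11/2

P(Y = 2) = 1/5.
Summing X·P(X=x,Y=y) over the conditioning event gives 11/10.
E[X | Y = 2] = (11/10) / (1/5) = 11/2.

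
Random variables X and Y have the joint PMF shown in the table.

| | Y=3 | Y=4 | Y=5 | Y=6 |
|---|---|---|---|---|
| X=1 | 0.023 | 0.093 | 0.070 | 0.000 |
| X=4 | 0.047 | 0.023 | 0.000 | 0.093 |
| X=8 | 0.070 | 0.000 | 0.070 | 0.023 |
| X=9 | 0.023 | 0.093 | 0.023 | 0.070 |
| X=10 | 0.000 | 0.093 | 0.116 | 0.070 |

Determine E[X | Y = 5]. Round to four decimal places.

7.1577

P(Y = 5) = 0.279.
Summing X·P(X=x,Y=y) over the conditioning event gives 1.997.
E[X | Y = 5] = (1.997) / (0.279) = 7.1577.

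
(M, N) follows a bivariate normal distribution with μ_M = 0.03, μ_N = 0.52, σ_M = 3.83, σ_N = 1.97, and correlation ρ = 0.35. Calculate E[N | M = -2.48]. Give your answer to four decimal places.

0.0681

E[N | M=x] = μ_N + ρ(σ_N/σ_M)(x − μ_M) for jointly normal variables.
E[N | M=-2.48] = 0.52 + (0.35)·(1.97/3.83)·(-2.48 − (0.03)) = 0.52 + (0.18003)·(-2.51) = 0.0681.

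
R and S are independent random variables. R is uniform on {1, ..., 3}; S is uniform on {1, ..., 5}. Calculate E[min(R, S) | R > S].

P(R > S) = 1/5.
Summing min(R,S)·P(x,y) over outcomes with R > S gives 4/15.
E[min(R, S) | R > S] = (4/15) / (1/5) = 4/3.

4/3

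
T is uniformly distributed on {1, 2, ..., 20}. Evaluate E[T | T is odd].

10

Given T is odd, T is equally likely to be any of {1, 3, 5, 7, 9, 11, 13, 15, 17, 19}.
E[T | T is odd] = (1 + 3 + 5 + 7 + 9 + 11 + 13 + 15 + 17 + 19) / 10 = 10.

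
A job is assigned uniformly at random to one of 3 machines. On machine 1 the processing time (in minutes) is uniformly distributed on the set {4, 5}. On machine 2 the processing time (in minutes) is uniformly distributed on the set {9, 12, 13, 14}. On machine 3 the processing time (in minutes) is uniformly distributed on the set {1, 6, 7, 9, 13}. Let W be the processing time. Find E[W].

E[W | machine 1] = (4+5)/2 = 9/2.
E[W | machine 2] = (9+12+13+14)/4 = 12.
E[W | machine 3] = (1+6+7+9+13)/5 = 36/5.
E[W] = (1/3)·(9/2) + (1/3)·(12) + (1/3)·(36/5) = 79/10.

79/10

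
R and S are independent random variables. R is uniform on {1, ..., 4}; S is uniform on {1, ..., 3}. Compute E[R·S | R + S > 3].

55/9

P(R + S > 3) = 3/4.
Summing RS·P(x,y) over outcomes with R + S > 3 gives 55/12.
E[R·S | R + S > 3] = (55/12) / (3/4) = 55/9.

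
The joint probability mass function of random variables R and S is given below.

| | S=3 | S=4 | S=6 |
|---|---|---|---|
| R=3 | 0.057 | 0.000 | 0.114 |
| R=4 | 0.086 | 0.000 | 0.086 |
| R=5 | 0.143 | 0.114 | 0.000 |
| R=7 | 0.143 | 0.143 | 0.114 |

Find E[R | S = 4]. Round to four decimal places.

P(S = 4) = 0.257.
Σ R·P over the event = 5·(0.114) + 7·(0.143) = 1.571.
E[R | S = 4] = (1.571) / (0.257) = 6.1128.

6.1128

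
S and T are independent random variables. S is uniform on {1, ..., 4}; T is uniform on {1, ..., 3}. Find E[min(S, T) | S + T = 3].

P(S + T = 3) = 1/6.
Summing min(S,T)·P(x,y) over outcomes with S + T = 3 gives 1/6.
E[min(S, T) | S + T = 3] = (1/6) / (1/6) = 1.

1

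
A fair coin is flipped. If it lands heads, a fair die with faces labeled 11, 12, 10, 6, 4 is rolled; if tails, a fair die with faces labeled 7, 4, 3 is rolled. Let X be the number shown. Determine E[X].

E[X | heads] = (11+12+10+6+4)/5 = 43/5.
E[X | tails] = (7+4+3)/3 = 14/3.
By the law of total expectation,
E[X] = (1/2)·(43/5) + (1/2)·(14/3) = 199/30.

199/30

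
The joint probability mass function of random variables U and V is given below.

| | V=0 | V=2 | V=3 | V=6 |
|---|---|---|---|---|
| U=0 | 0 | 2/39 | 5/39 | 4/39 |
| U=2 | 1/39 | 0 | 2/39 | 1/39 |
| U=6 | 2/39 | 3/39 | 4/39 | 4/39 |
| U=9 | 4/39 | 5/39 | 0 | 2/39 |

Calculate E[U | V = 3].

28/11

P(V = 3) = 11/39.
Σ U·P over the event = 0·(5/39) + 2·(2/39) + 6·(4/39) = 28/39.
E[U | V = 3] = (28/39) / (11/39) = 28/11.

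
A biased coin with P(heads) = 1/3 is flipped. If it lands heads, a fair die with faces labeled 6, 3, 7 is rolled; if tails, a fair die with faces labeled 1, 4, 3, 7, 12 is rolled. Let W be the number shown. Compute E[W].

242/45

E[W | heads] = (6+3+7)/3 = 16/3.
E[W | tails] = (1+4+3+7+12)/5 = 27/5.
E[W] = (1/3)·(16/3) + (2/3)·(27/5) = 242/45.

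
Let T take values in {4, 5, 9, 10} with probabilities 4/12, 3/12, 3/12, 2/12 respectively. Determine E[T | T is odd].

7

P(T is odd) = 1/2.
Σ over the event: 5·1/4 + 9·1/4 = 7/2.
E[T | T is odd] = (7/2) / (1/2) = 7.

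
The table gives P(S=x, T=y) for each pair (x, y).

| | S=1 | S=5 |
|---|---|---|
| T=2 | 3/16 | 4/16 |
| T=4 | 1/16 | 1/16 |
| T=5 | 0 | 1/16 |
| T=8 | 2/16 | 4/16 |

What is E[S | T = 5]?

P(T = 5) = 1/16.
Σ S·P over the event = 5·(1/16) = 5/16.
E[S | T = 5] = (5/16) / (1/16) = 5.

5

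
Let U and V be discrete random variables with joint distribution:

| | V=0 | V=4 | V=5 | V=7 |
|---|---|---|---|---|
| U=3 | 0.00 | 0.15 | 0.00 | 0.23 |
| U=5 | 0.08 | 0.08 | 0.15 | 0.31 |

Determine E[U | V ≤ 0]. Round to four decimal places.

P(V ≤ 0) = 0.08.
Σ U·P over the event = 5·(0.08) = 0.40.
E[U | V ≤ 0] = (0.40) / (0.08) = 5.0000.

5.0000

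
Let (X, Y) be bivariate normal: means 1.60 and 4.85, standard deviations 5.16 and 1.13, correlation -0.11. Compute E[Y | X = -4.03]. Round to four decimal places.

The regression of Y on X has slope ρ·σ_Y/σ_X and passes through (μ_X, μ_Y).
E[Y | X=-4.03] = 4.85 + (-0.11)·(1.13/5.16)·(-4.03 − (1.60)) = 4.85 + (-0.024089)·(-5.63) = 4.9856.

4.9856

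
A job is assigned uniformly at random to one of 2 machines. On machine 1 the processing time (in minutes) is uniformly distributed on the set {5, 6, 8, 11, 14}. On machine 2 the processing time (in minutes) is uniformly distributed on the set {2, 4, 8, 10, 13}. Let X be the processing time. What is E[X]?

E[X | machine 1] = (5+6+8+11+14)/5 = 44/5.
E[X | machine 2] = (2+4+8+10+13)/5 = 37/5.
By the law of total expectation,
E[X] = (1/2)·(44/5) + (1/2)·(37/5) = 81/10.

81/10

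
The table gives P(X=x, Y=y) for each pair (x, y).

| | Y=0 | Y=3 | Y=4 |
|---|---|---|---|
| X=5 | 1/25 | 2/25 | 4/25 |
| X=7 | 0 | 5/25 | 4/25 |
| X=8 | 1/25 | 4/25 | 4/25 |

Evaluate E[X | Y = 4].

P(Y = 4) = 12/25.
Σ X·P over the event = 5·(4/25) + 7·(4/25) + 8·(4/25) = 16/5.
E[X | Y = 4] = (16/5) / (12/25) = 20/3.

20/3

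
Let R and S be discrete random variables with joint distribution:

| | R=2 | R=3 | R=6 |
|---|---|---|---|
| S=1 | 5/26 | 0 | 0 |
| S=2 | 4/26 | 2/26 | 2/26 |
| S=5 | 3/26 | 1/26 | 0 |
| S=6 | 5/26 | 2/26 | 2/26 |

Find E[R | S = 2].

P(S = 2) = 4/13.
Σ R·P over the event = 2·(4/26) + 3·(2/26) + 6·(2/26) = 1.
E[R | S = 2] = (1) / (4/13) = 13/4.

13/4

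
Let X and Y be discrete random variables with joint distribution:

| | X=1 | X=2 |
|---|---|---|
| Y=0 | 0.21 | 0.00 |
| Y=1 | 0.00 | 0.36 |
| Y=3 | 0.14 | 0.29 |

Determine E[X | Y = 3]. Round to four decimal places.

P(Y = 3) = 0.43.
Summing X·P(X=x,Y=y) over the conditioning event gives 0.72.
E[X | Y = 3] = (0.72) / (0.43) = 1.6744.

1.6744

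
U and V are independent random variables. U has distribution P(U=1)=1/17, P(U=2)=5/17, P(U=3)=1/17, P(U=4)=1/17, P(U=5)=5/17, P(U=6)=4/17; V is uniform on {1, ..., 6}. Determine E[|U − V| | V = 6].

35/17

P(V = 6) = 1/6.
Summing |U−V|·P(x,y) over outcomes with V = 6 gives 35/102.
E[|U − V| | V = 6] = (35/102) / (1/6) = 35/17.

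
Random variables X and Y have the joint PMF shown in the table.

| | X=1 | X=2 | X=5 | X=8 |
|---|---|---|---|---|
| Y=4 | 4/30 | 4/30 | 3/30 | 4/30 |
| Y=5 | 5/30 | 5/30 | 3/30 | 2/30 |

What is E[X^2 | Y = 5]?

76/5

P(Y = 5) = 1/2.
Σ X^2·P over the event = 1·(5/30) + 4·(5/30) + 25·(3/30) + 64·(2/30) = 38/5.
E[X^2 | Y = 5] = (38/5) / (1/2) = 76/5.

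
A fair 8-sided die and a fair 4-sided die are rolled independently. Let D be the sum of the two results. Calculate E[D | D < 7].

P(D < 7) = 7/16.
Σ over the event: 2·1/32 + 3·1/16 + 4·3/32 + 5·1/8 + 6·1/8 = 2.
E[D | D < 7] = (2) / (7/16) = 32/7.

32/7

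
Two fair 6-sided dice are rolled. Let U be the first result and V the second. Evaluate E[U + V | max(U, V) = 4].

Outcomes with max(U, V) = 4: (1,4), (2,4), (3,4), (4,1), (4,2), (4,3), (4,4), each with probability 1/36.
E[U + V | max(U, V) = 4] = (5 + 6 + 7 + 5 + 6 + 7 + 8) / 7 = 44/7.

44/7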